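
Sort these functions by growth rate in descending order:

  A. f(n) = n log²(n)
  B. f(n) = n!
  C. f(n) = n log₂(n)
B > A > C

Comparing growth rates:
B = n! is O(n!)
A = n log²(n) is O(n log² n)
C = n log₂(n) is O(n log n)

Therefore, the order from fastest to slowest is: B > A > C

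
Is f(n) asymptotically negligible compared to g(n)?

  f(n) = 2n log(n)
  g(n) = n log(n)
False

f(n) = 2n log(n) is O(n log n), and g(n) = n log(n) is O(n log n).
Since they have the same growth rate, f(n) = o(g(n)) is false.
(f = o(g) requires f to grow strictly slower, not equal.)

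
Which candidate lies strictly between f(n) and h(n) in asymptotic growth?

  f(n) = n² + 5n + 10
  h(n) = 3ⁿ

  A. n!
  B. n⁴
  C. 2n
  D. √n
B

We need g(n) with n² + 5n + 10 = o(g(n)) and g(n) = o(3ⁿ), i.e. O(n²) ≺ g ≺ O(3ⁿ).
Check each option:
  A. n! — O(n!) does not grow strictly slower than h(n)
  B. n⁴ — O(n⁴) is strictly between O(n²) and O(3ⁿ) ✓
  C. 2n — O(n) does not grow strictly faster than f(n)
  D. √n — O(√n) does not grow strictly faster than f(n)

Only option B (n⁴) lies strictly between.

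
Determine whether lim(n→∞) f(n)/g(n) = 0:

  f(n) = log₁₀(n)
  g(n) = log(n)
False

f(n) = log₁₀(n) is O(log n), and g(n) = log(n) is O(log n).
Since they have the same growth rate, f(n) = o(g(n)) is false.
(f = o(g) requires f to grow strictly slower, not equal.)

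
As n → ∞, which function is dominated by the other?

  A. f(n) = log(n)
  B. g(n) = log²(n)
A

f(n) = log(n) is O(log n), while g(n) = log²(n) is O(log² n).
Since O(log n) grows slower than O(log² n), f(n) is dominated.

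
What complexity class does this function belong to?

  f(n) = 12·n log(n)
O(n log n)

The dominant term in 12·n log(n) is 12·n log(n), which is Θ(n log n).
Constants are absorbed, so the tightest bound is O(n log n).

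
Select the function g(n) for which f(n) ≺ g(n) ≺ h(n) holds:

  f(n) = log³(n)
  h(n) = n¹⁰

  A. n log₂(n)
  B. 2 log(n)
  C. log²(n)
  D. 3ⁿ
A

We need g(n) with log³(n) = o(g(n)) and g(n) = o(n¹⁰), i.e. O(log³ n) ≺ g ≺ O(n¹⁰).
Check each option:
  A. n log₂(n) — O(n log n) is strictly between O(log³ n) and O(n¹⁰) ✓
  B. 2 log(n) — O(log n) does not grow strictly faster than f(n)
  C. log²(n) — O(log² n) does not grow strictly faster than f(n)
  D. 3ⁿ — O(3ⁿ) does not grow strictly slower than h(n)

Only option A (n log₂(n)) lies strictly between.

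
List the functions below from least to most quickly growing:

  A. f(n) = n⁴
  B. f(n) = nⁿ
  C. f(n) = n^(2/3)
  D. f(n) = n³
C < D < A < B

Comparing growth rates:
C = n^(2/3) is O(n^(2/3))
D = n³ is O(n³)
A = n⁴ is O(n⁴)
B = nⁿ is O(nⁿ)

Therefore, the order from slowest to fastest is: C < D < A < B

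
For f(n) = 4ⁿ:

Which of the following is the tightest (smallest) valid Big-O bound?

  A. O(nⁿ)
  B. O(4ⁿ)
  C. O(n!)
B

f(n) = 4ⁿ is O(4ⁿ).
All listed options are valid Big-O bounds (upper bounds),
but O(4ⁿ) is the tightest (smallest valid bound).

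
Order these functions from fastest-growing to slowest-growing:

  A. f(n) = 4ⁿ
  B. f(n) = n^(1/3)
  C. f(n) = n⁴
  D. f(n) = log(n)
A > C > B > D

Comparing growth rates:
A = 4ⁿ is O(4ⁿ)
C = n⁴ is O(n⁴)
B = n^(1/3) is O(n^(1/3))
D = log(n) is O(log n)

Therefore, the order from fastest to slowest is: A > C > B > D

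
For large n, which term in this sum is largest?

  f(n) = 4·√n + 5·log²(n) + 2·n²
2·n²

Looking at each term:
  - 4·√n is O(√n)
  - 5·log²(n) is O(log² n)
  - 2·n² is O(n²)

The term 2·n² (O(n²)) grows fastest and dominates all others.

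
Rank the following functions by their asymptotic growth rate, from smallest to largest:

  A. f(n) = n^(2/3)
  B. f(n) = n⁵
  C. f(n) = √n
C < A < B

Comparing growth rates:
C = √n is O(√n)
A = n^(2/3) is O(n^(2/3))
B = n⁵ is O(n⁵)

Therefore, the order from slowest to fastest is: C < A < B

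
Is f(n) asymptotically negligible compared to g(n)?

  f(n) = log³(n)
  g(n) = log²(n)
False

f(n) = log³(n) is O(log³ n), and g(n) = log²(n) is O(log² n).
Since O(log³ n) grows faster than or equal to O(log² n), f(n) = o(g(n)) is false.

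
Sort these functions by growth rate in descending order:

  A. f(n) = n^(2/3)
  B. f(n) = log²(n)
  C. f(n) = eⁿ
C > A > B

Comparing growth rates:
C = eⁿ is O(eⁿ)
A = n^(2/3) is O(n^(2/3))
B = log²(n) is O(log² n)

Therefore, the order from fastest to slowest is: C > A > B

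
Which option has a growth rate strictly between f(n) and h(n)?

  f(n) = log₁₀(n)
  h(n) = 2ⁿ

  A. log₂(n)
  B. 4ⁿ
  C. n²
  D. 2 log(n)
C

We need g(n) with log₁₀(n) = o(g(n)) and g(n) = o(2ⁿ), i.e. O(log n) ≺ g ≺ O(2ⁿ).
Check each option:
  A. log₂(n) — O(log n) does not grow strictly faster than f(n)
  B. 4ⁿ — O(4ⁿ) does not grow strictly slower than h(n)
  C. n² — O(n²) is strictly between O(log n) and O(2ⁿ) ✓
  D. 2 log(n) — O(log n) does not grow strictly faster than f(n)

Only option C (n²) lies strictly between.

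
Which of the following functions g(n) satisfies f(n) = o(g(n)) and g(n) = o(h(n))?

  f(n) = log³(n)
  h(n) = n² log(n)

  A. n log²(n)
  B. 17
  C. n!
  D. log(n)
A

We need g(n) with log³(n) = o(g(n)) and g(n) = o(n² log(n)), i.e. O(log³ n) ≺ g ≺ O(n² log n).
Check each option:
  A. n log²(n) — O(n log² n) is strictly between O(log³ n) and O(n² log n) ✓
  B. 17 — O(1) does not grow strictly faster than f(n)
  C. n! — O(n!) does not grow strictly slower than h(n)
  D. log(n) — O(log n) does not grow strictly faster than f(n)

Only option A (n log²(n)) lies strictly between.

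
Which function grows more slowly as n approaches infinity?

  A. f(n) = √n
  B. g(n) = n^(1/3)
B

f(n) = √n is O(√n), while g(n) = n^(1/3) is O(n^(1/3)).
Since O(n^(1/3)) grows slower than O(√n), g(n) is dominated.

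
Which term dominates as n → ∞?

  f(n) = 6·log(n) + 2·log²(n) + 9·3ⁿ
9·3ⁿ

Looking at each term:
  - 6·log(n) is O(log n)
  - 2·log²(n) is O(log² n)
  - 9·3ⁿ is O(3ⁿ)

The term 9·3ⁿ (O(3ⁿ)) grows fastest and dominates all others.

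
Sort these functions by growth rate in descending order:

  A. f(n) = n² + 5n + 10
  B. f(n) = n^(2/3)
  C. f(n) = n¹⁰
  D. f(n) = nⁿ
D > C > A > B

Comparing growth rates:
D = nⁿ is O(nⁿ)
C = n¹⁰ is O(n¹⁰)
A = n² + 5n + 10 is O(n²)
B = n^(2/3) is O(n^(2/3))

Therefore, the order from fastest to slowest is: D > C > A > B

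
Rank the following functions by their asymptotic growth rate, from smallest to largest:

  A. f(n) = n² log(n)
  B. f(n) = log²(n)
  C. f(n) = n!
B < A < C

Comparing growth rates:
B = log²(n) is O(log² n)
A = n² log(n) is O(n² log n)
C = n! is O(n!)

Therefore, the order from slowest to fastest is: B < A < C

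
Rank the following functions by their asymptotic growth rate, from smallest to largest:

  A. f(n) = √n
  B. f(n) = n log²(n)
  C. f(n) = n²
A < B < C

Comparing growth rates:
A = √n is O(√n)
B = n log²(n) is O(n log² n)
C = n² is O(n²)

Therefore, the order from slowest to fastest is: A < B < C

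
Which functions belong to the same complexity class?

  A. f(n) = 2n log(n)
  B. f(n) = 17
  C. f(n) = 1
B and C

Examining each function:
  A. 2n log(n) is O(n log n)
  B. 17 is O(1)
  C. 1 is O(1)

Functions B and C both have the same complexity class.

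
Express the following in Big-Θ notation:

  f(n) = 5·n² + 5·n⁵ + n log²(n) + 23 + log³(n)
Θ(n⁵)

Order the terms by growth rate: 23 ≺ log³(n) ≺ n log²(n) ≺ 5·n² ≺ 5·n⁵.
The fastest-growing term 5·n⁵ dominates as n → ∞; dropping its constant factor gives Θ(n⁵).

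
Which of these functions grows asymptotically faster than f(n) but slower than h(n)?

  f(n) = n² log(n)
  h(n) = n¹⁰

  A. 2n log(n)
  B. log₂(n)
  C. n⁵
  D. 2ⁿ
C

We need g(n) with n² log(n) = o(g(n)) and g(n) = o(n¹⁰), i.e. O(n² log n) ≺ g ≺ O(n¹⁰).
Check each option:
  A. 2n log(n) — O(n log n) does not grow strictly faster than f(n)
  B. log₂(n) — O(log n) does not grow strictly faster than f(n)
  C. n⁵ — O(n⁵) is strictly between O(n² log n) and O(n¹⁰) ✓
  D. 2ⁿ — O(2ⁿ) does not grow strictly slower than h(n)

Only option C (n⁵) lies strictly between.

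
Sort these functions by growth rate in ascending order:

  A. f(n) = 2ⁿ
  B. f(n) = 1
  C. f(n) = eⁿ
B < A < C

Comparing growth rates:
B = 1 is O(1)
A = 2ⁿ is O(2ⁿ)
C = eⁿ is O(eⁿ)

Therefore, the order from slowest to fastest is: B < A < C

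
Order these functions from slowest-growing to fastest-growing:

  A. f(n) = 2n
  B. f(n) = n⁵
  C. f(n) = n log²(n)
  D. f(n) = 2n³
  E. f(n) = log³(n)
E < A < C < D < B

Comparing growth rates:
E = log³(n) is O(log³ n)
A = 2n is O(n)
C = n log²(n) is O(n log² n)
D = 2n³ is O(n³)
B = n⁵ is O(n⁵)

Therefore, the order from slowest to fastest is: E < A < C < D < B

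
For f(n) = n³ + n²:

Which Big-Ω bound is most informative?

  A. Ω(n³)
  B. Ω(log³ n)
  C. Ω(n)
A

f(n) = n³ + n² is Ω(n³).
All listed options are valid Big-Ω bounds (lower bounds),
but Ω(n³) is the tightest (largest valid bound).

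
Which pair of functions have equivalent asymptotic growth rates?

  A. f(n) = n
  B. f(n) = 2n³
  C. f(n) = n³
B and C

Examining each function:
  A. n is O(n)
  B. 2n³ is O(n³)
  C. n³ is O(n³)

Functions B and C both have the same complexity class.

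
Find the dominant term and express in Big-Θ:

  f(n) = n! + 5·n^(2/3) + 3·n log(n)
Θ(n!)

Order the terms by growth rate: 5·n^(2/3) ≺ 3·n log(n) ≺ n!.
The fastest-growing term n! dominates as n → ∞; dropping its constant factor gives Θ(n!).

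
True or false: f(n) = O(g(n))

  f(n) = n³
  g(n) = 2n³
True

f(n) = n³ and g(n) = 2n³ are both O(n³).
Big-O permits equal growth rates (f ≤ c·g for some c), so f(n) = O(g(n)) is true.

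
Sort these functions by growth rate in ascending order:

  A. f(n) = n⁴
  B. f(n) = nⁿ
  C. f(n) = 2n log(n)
C < A < B

Comparing growth rates:
C = 2n log(n) is O(n log n)
A = n⁴ is O(n⁴)
B = nⁿ is O(nⁿ)

Therefore, the order from slowest to fastest is: C < A < B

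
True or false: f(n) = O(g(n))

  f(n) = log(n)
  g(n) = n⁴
True

f(n) = log(n) is O(log n), and g(n) = n⁴ is O(n⁴).
Since O(log n) ⊆ O(n⁴) (f grows no faster than g), f(n) = O(g(n)) is true.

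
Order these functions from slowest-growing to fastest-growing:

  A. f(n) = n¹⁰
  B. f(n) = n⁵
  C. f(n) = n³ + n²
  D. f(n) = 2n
D < C < B < A

Comparing growth rates:
D = 2n is O(n)
C = n³ + n² is O(n³)
B = n⁵ is O(n⁵)
A = n¹⁰ is O(n¹⁰)

Therefore, the order from slowest to fastest is: D < C < B < A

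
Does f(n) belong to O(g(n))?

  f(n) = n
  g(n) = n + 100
True

f(n) = n and g(n) = n + 100 are both O(n).
Big-O permits equal growth rates (f ≤ c·g for some c), so f(n) = O(g(n)) is true.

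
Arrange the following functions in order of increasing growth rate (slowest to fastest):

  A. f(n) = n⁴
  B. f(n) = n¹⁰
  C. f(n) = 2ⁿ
A < B < C

Comparing growth rates:
A = n⁴ is O(n⁴)
B = n¹⁰ is O(n¹⁰)
C = 2ⁿ is O(2ⁿ)

Therefore, the order from slowest to fastest is: A < B < C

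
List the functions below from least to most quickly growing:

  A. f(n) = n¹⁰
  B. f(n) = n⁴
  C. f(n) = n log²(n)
C < B < A

Comparing growth rates:
C = n log²(n) is O(n log² n)
B = n⁴ is O(n⁴)
A = n¹⁰ is O(n¹⁰)

Therefore, the order from slowest to fastest is: C < B < A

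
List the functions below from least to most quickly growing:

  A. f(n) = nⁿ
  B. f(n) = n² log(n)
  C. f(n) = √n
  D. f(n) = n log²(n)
C < D < B < A

Comparing growth rates:
C = √n is O(√n)
D = n log²(n) is O(n log² n)
B = n² log(n) is O(n² log n)
A = nⁿ is O(nⁿ)

Therefore, the order from slowest to fastest is: C < D < B < A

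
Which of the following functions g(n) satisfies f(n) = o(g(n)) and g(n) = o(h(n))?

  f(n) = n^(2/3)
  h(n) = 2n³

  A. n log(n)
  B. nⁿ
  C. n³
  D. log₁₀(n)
A

We need g(n) with n^(2/3) = o(g(n)) and g(n) = o(2n³), i.e. O(n^(2/3)) ≺ g ≺ O(n³).
Check each option:
  A. n log(n) — O(n log n) is strictly between O(n^(2/3)) and O(n³) ✓
  B. nⁿ — O(nⁿ) does not grow strictly slower than h(n)
  C. n³ — O(n³) does not grow strictly slower than h(n)
  D. log₁₀(n) — O(log n) does not grow strictly faster than f(n)

Only option A (n log(n)) lies strictly between.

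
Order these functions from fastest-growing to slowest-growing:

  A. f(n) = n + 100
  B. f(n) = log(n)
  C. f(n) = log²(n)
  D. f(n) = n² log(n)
D > A > C > B

Comparing growth rates:
D = n² log(n) is O(n² log n)
A = n + 100 is O(n)
C = log²(n) is O(log² n)
B = log(n) is O(log n)

Therefore, the order from fastest to slowest is: D > A > C > B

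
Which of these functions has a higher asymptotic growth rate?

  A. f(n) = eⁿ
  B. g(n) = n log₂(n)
A

f(n) = eⁿ is O(eⁿ), while g(n) = n log₂(n) is O(n log n).
Since O(eⁿ) grows faster than O(n log n), f(n) dominates.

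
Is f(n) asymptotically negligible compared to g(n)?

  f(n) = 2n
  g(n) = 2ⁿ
True

f(n) = 2n is O(n), and g(n) = 2ⁿ is O(2ⁿ).
Since O(n) grows strictly slower than O(2ⁿ), f(n) = o(g(n)) is true.
This means lim(n→∞) f(n)/g(n) = 0.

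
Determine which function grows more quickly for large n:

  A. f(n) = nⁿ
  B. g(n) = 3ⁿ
A

f(n) = nⁿ is O(nⁿ), while g(n) = 3ⁿ is O(3ⁿ).
Since O(nⁿ) grows faster than O(3ⁿ), f(n) dominates.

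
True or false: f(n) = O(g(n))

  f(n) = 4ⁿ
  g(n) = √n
False

f(n) = 4ⁿ is O(4ⁿ), and g(n) = √n is O(√n).
Since O(4ⁿ) grows faster than O(√n), f(n) = O(g(n)) is false.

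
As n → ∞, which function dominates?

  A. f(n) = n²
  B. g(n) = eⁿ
B

f(n) = n² is O(n²), while g(n) = eⁿ is O(eⁿ).
Since O(eⁿ) grows faster than O(n²), g(n) dominates.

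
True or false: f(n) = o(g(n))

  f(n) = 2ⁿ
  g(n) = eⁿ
True

f(n) = 2ⁿ is O(2ⁿ), and g(n) = eⁿ is O(eⁿ).
Since O(2ⁿ) grows strictly slower than O(eⁿ), f(n) = o(g(n)) is true.
This means lim(n→∞) f(n)/g(n) = 0.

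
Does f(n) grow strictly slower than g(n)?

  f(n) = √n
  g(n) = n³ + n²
True

f(n) = √n is O(√n), and g(n) = n³ + n² is O(n³).
Since O(√n) grows strictly slower than O(n³), f(n) = o(g(n)) is true.
This means lim(n→∞) f(n)/g(n) = 0.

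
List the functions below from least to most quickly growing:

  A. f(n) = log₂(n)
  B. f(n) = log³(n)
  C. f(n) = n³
A < B < C

Comparing growth rates:
A = log₂(n) is O(log n)
B = log³(n) is O(log³ n)
C = n³ is O(n³)

Therefore, the order from slowest to fastest is: A < B < C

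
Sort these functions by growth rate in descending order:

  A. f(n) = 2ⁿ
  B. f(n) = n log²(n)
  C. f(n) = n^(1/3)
A > B > C

Comparing growth rates:
A = 2ⁿ is O(2ⁿ)
B = n log²(n) is O(n log² n)
C = n^(1/3) is O(n^(1/3))

Therefore, the order from fastest to slowest is: A > B > C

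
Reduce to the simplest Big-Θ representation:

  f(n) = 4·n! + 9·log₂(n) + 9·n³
Θ(n!)

Order the terms by growth rate: 9·log₂(n) ≺ 9·n³ ≺ 4·n!.
The fastest-growing term 4·n! dominates as n → ∞; dropping its constant factor gives Θ(n!).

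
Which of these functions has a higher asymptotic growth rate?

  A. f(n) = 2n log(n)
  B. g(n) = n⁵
B

f(n) = 2n log(n) is O(n log n), while g(n) = n⁵ is O(n⁵).
Since O(n⁵) grows faster than O(n log n), g(n) dominates.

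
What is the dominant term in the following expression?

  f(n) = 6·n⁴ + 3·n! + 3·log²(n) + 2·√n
3·n!

Looking at each term:
  - 6·n⁴ is O(n⁴)
  - 3·n! is O(n!)
  - 3·log²(n) is O(log² n)
  - 2·√n is O(√n)

The term 3·n! (O(n!)) grows fastest and dominates all others.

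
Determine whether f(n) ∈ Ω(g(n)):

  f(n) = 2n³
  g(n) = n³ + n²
True

f(n) = 2n³ and g(n) = n³ + n² are both O(n³).
Big-Ω permits equal growth rates (f ≥ c·g for some c > 0), so f(n) = Ω(g(n)) is true.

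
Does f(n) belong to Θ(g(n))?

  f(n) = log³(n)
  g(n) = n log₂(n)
False

f(n) = log³(n) is O(log³ n), and g(n) = n log₂(n) is O(n log n).
Since they have different growth rates, f(n) = Θ(g(n)) is false.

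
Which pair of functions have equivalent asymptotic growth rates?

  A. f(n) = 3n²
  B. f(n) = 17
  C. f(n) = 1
B and C

Examining each function:
  A. 3n² is O(n²)
  B. 17 is O(1)
  C. 1 is O(1)

Functions B and C both have the same complexity class.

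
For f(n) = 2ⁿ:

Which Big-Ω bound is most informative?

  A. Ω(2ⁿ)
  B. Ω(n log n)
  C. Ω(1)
A

f(n) = 2ⁿ is Ω(2ⁿ).
All listed options are valid Big-Ω bounds (lower bounds),
but Ω(2ⁿ) is the tightest (largest valid bound).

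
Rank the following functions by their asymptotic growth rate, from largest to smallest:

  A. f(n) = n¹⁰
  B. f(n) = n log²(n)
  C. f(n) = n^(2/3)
A > B > C

Comparing growth rates:
A = n¹⁰ is O(n¹⁰)
B = n log²(n) is O(n log² n)
C = n^(2/3) is O(n^(2/3))

Therefore, the order from fastest to slowest is: A > B > C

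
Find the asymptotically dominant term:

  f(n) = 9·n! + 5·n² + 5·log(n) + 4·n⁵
9·n!

Looking at each term:
  - 9·n! is O(n!)
  - 5·n² is O(n²)
  - 5·log(n) is O(log n)
  - 4·n⁵ is O(n⁵)

The term 9·n! (O(n!)) grows fastest and dominates all others.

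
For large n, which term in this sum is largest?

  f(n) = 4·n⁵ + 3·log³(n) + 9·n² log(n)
4·n⁵

Looking at each term:
  - 4·n⁵ is O(n⁵)
  - 3·log³(n) is O(log³ n)
  - 9·n² log(n) is O(n² log n)

The term 4·n⁵ (O(n⁵)) grows fastest and dominates all others.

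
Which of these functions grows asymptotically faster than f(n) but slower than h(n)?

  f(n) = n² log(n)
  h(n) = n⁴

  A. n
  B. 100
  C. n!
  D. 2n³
D

We need g(n) with n² log(n) = o(g(n)) and g(n) = o(n⁴), i.e. O(n² log n) ≺ g ≺ O(n⁴).
Check each option:
  A. n — O(n) does not grow strictly faster than f(n)
  B. 100 — O(1) does not grow strictly faster than f(n)
  C. n! — O(n!) does not grow strictly slower than h(n)
  D. 2n³ — O(n³) is strictly between O(n² log n) and O(n⁴) ✓

Only option D (2n³) lies strictly between.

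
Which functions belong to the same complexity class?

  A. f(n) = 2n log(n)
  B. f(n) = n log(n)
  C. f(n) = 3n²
A and B

Examining each function:
  A. 2n log(n) is O(n log n)
  B. n log(n) is O(n log n)
  C. 3n² is O(n²)

Functions A and B both have the same complexity class.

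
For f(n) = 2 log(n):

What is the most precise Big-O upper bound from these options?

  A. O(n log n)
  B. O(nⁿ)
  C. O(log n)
C

f(n) = 2 log(n) is O(log n).
All listed options are valid Big-O bounds (upper bounds),
but O(log n) is the tightest (smallest valid bound).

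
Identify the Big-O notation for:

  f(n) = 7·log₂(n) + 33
O(log n)

The dominant term in 7·log₂(n) + 33 is 7·log₂(n), which is Θ(log n).
Lower-order terms (33) are asymptotically negligible.
Constants are absorbed, so the tightest bound is O(log n).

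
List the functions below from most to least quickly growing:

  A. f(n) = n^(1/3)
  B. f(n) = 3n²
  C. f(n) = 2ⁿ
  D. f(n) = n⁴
C > D > B > A

Comparing growth rates:
C = 2ⁿ is O(2ⁿ)
D = n⁴ is O(n⁴)
B = 3n² is O(n²)
A = n^(1/3) is O(n^(1/3))

Therefore, the order from fastest to slowest is: C > D > B > A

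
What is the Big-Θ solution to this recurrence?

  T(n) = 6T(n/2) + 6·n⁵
Θ(n⁵)

Master Theorem: a = 6, b = 2, f(n) = 6·n⁵.
Compute the critical exponent d = log₂(6) = 2.585.
Compare f(n) = Θ(n⁵) against n^d:
  k = 5 > d = 2.585, so f(n) = Ω(n^(d+ε)) — Case 3.
  Regularity: a·(n/b)^5/n^5 = a/b^5 = 6/32 < 1 ✓.
  The top-level work dominates: T(n) = Θ(f(n)) = Θ(n⁵).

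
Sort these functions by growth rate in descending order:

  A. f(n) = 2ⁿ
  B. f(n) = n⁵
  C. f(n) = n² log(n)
A > B > C

Comparing growth rates:
A = 2ⁿ is O(2ⁿ)
B = n⁵ is O(n⁵)
C = n² log(n) is O(n² log n)

Therefore, the order from fastest to slowest is: A > B > C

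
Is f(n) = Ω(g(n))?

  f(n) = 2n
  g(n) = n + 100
True

f(n) = 2n and g(n) = n + 100 are both O(n).
Big-Ω permits equal growth rates (f ≥ c·g for some c > 0), so f(n) = Ω(g(n)) is true.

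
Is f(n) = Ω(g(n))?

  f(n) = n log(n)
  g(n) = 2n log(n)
True

f(n) = n log(n) and g(n) = 2n log(n) are both O(n log n).
Big-Ω permits equal growth rates (f ≥ c·g for some c > 0), so f(n) = Ω(g(n)) is true.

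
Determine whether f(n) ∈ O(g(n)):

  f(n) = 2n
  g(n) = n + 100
True

f(n) = 2n and g(n) = n + 100 are both O(n).
Big-O permits equal growth rates (f ≤ c·g for some c), so f(n) = O(g(n)) is true.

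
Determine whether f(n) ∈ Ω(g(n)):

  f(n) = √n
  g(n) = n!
False

f(n) = √n is O(√n), and g(n) = n! is O(n!).
Since O(√n) grows slower than O(n!), f(n) = Ω(g(n)) is false.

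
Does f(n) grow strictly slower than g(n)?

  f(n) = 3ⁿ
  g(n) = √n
False

f(n) = 3ⁿ is O(3ⁿ), and g(n) = √n is O(√n).
Since O(3ⁿ) grows faster than or equal to O(√n), f(n) = o(g(n)) is false.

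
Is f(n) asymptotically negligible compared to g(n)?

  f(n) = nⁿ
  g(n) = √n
False

f(n) = nⁿ is O(nⁿ), and g(n) = √n is O(√n).
Since O(nⁿ) grows faster than or equal to O(√n), f(n) = o(g(n)) is false.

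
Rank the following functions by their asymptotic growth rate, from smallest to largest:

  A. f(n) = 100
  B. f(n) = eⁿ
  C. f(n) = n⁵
A < C < B

Comparing growth rates:
A = 100 is O(1)
C = n⁵ is O(n⁵)
B = eⁿ is O(eⁿ)

Therefore, the order from slowest to fastest is: A < C < B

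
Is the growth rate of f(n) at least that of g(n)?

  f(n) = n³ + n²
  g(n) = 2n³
True

f(n) = n³ + n² and g(n) = 2n³ are both O(n³).
Big-Ω permits equal growth rates (f ≥ c·g for some c > 0), so f(n) = Ω(g(n)) is true.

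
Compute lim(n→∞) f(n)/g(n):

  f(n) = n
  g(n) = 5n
1/5

Since n and 5n have the same growth rate (O(n)),
the ratio converges to a constant: 1/5.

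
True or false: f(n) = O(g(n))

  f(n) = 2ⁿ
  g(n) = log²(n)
False

f(n) = 2ⁿ is O(2ⁿ), and g(n) = log²(n) is O(log² n).
Since O(2ⁿ) grows faster than O(log² n), f(n) = O(g(n)) is false.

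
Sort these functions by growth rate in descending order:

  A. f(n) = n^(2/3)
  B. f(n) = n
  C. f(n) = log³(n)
B > A > C

Comparing growth rates:
B = n is O(n)
A = n^(2/3) is O(n^(2/3))
C = log³(n) is O(log³ n)

Therefore, the order from fastest to slowest is: B > A > C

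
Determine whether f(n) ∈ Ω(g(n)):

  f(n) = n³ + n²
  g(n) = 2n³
True

f(n) = n³ + n² and g(n) = 2n³ are both O(n³).
Big-Ω permits equal growth rates (f ≥ c·g for some c > 0), so f(n) = Ω(g(n)) is true.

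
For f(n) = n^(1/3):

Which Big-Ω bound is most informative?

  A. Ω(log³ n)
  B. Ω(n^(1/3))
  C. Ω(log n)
B

f(n) = n^(1/3) is Ω(n^(1/3)).
All listed options are valid Big-Ω bounds (lower bounds),
but Ω(n^(1/3)) is the tightest (largest valid bound).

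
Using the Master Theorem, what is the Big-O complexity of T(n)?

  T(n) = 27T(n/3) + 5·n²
Θ(n³)

Master Theorem: a = 27, b = 3, f(n) = 5·n².
Compute the critical exponent d = log₃(27) = 3.
Compare f(n) = Θ(n²) against n^d:
  k = 2 < d = 3, so f(n) = O(n^(d-ε)) — Case 1.
  The recursion cost dominates: T(n) = Θ(n^d) = Θ(n³).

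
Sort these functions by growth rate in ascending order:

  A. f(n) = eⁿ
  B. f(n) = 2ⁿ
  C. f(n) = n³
C < B < A

Comparing growth rates:
C = n³ is O(n³)
B = 2ⁿ is O(2ⁿ)
A = eⁿ is O(eⁿ)

Therefore, the order from slowest to fastest is: C < B < A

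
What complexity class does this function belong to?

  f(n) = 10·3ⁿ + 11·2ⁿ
O(3ⁿ)

The dominant term in 10·3ⁿ + 11·2ⁿ is 10·3ⁿ, which is Θ(3ⁿ).
Lower-order terms (11·2ⁿ) are asymptotically negligible.
Constants are absorbed, so the tightest bound is O(3ⁿ).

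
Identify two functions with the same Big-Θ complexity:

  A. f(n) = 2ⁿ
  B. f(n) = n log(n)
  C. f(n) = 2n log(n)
B and C

Examining each function:
  A. 2ⁿ is O(2ⁿ)
  B. n log(n) is O(n log n)
  C. 2n log(n) is O(n log n)

Functions B and C both have the same complexity class.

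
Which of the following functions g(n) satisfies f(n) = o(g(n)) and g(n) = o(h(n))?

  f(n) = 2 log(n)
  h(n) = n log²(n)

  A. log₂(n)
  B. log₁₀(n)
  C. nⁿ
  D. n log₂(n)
D

We need g(n) with 2 log(n) = o(g(n)) and g(n) = o(n log²(n)), i.e. O(log n) ≺ g ≺ O(n log² n).
Check each option:
  A. log₂(n) — O(log n) does not grow strictly faster than f(n)
  B. log₁₀(n) — O(log n) does not grow strictly faster than f(n)
  C. nⁿ — O(nⁿ) does not grow strictly slower than h(n)
  D. n log₂(n) — O(n log n) is strictly between O(log n) and O(n log² n) ✓

Only option D (n log₂(n)) lies strictly between.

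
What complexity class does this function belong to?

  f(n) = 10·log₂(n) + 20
O(log n)

The dominant term in 10·log₂(n) + 20 is 10·log₂(n), which is Θ(log n).
Lower-order terms (20) are asymptotically negligible.
Constants are absorbed, so the tightest bound is O(log n).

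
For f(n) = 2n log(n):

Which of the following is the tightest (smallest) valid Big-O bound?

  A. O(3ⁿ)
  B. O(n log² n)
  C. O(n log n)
C

f(n) = 2n log(n) is O(n log n).
All listed options are valid Big-O bounds (upper bounds),
but O(n log n) is the tightest (smallest valid bound).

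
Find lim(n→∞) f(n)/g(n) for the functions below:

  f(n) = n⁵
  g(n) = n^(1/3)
∞

Since n⁵ (O(n⁵)) grows faster than n^(1/3) (O(n^(1/3))),
the ratio f(n)/g(n) → ∞ as n → ∞.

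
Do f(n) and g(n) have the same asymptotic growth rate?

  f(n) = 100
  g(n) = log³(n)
False

f(n) = 100 is O(1), and g(n) = log³(n) is O(log³ n).
Since they have different growth rates, f(n) = Θ(g(n)) is false.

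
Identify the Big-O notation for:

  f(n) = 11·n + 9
O(n)

The dominant term in 11·n + 9 is 11·n, which is Θ(n).
Lower-order terms (9) are asymptotically negligible.
Constants are absorbed, so the tightest bound is O(n).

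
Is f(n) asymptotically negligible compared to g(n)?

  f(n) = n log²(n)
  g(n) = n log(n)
False

f(n) = n log²(n) is O(n log² n), and g(n) = n log(n) is O(n log n).
Since O(n log² n) grows faster than or equal to O(n log n), f(n) = o(g(n)) is false.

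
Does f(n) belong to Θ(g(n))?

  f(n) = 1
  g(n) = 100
True

f(n) = 1 and g(n) = 100 are both O(1).
Since they have the same asymptotic growth rate, f(n) = Θ(g(n)) is true.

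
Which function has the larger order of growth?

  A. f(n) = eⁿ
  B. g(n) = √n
A

f(n) = eⁿ is O(eⁿ), while g(n) = √n is O(√n).
Since O(eⁿ) grows faster than O(√n), f(n) dominates.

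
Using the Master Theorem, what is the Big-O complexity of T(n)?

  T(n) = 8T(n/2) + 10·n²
Θ(n³)

Master Theorem: a = 8, b = 2, f(n) = 10·n².
Compute the critical exponent d = log₂(8) = 3.
Compare f(n) = Θ(n²) against n^d:
  k = 2 < d = 3, so f(n) = O(n^(d-ε)) — Case 1.
  The recursion cost dominates: T(n) = Θ(n^d) = Θ(n³).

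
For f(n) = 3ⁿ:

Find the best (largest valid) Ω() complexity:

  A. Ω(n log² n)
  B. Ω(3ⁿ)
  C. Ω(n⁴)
B

f(n) = 3ⁿ is Ω(3ⁿ).
All listed options are valid Big-Ω bounds (lower bounds),
but Ω(3ⁿ) is the tightest (largest valid bound).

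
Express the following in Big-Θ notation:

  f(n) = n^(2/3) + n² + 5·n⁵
Θ(n⁵)

Order the terms by growth rate: n^(2/3) ≺ n² ≺ 5·n⁵.
The fastest-growing term 5·n⁵ dominates as n → ∞; dropping its constant factor gives Θ(n⁵).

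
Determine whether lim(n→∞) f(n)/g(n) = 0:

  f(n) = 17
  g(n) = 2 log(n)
True

f(n) = 17 is O(1), and g(n) = 2 log(n) is O(log n).
Since O(1) grows strictly slower than O(log n), f(n) = o(g(n)) is true.
This means lim(n→∞) f(n)/g(n) = 0.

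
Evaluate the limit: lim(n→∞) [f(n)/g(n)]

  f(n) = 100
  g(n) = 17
100/17

Since 100 and 17 have the same growth rate (O(1)),
the ratio converges to a constant: 100/17.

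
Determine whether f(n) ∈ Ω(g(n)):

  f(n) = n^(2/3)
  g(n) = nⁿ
False

f(n) = n^(2/3) is O(n^(2/3)), and g(n) = nⁿ is O(nⁿ).
Since O(n^(2/3)) grows slower than O(nⁿ), f(n) = Ω(g(n)) is false.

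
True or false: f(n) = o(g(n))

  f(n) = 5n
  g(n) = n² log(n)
True

f(n) = 5n is O(n), and g(n) = n² log(n) is O(n² log n).
Since O(n) grows strictly slower than O(n² log n), f(n) = o(g(n)) is true.
This means lim(n→∞) f(n)/g(n) = 0.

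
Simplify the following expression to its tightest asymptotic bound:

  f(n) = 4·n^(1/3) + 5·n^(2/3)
Θ(n^(2/3))

Order the terms by growth rate: 4·n^(1/3) ≺ 5·n^(2/3).
The fastest-growing term 5·n^(2/3) dominates as n → ∞; dropping its constant factor gives Θ(n^(2/3)).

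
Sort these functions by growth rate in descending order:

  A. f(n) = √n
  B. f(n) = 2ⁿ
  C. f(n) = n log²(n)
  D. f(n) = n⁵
B > D > C > A

Comparing growth rates:
B = 2ⁿ is O(2ⁿ)
D = n⁵ is O(n⁵)
C = n log²(n) is O(n log² n)
A = √n is O(√n)

Therefore, the order from fastest to slowest is: B > D > C > A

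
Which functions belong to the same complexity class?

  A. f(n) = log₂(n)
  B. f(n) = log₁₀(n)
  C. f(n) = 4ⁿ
A and B

Examining each function:
  A. log₂(n) is O(log n)
  B. log₁₀(n) is O(log n)
  C. 4ⁿ is O(4ⁿ)

Functions A and B both have the same complexity class.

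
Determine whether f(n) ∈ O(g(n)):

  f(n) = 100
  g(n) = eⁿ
True

f(n) = 100 is O(1), and g(n) = eⁿ is O(eⁿ).
Since O(1) ⊆ O(eⁿ) (f grows no faster than g), f(n) = O(g(n)) is true.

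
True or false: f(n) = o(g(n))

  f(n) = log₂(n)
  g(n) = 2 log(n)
False

f(n) = log₂(n) is O(log n), and g(n) = 2 log(n) is O(log n).
Since they have the same growth rate, f(n) = o(g(n)) is false.
(f = o(g) requires f to grow strictly slower, not equal.)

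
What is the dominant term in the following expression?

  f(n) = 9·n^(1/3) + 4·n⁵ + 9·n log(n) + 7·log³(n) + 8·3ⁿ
8·3ⁿ

Looking at each term:
  - 9·n^(1/3) is O(n^(1/3))
  - 4·n⁵ is O(n⁵)
  - 9·n log(n) is O(n log n)
  - 7·log³(n) is O(log³ n)
  - 8·3ⁿ is O(3ⁿ)

The term 8·3ⁿ (O(3ⁿ)) grows fastest and dominates all others.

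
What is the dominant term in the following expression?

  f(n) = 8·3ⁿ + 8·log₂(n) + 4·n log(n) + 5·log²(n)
8·3ⁿ

Looking at each term:
  - 8·3ⁿ is O(3ⁿ)
  - 8·log₂(n) is O(log n)
  - 4·n log(n) is O(n log n)
  - 5·log²(n) is O(log² n)

The term 8·3ⁿ (O(3ⁿ)) grows fastest and dominates all others.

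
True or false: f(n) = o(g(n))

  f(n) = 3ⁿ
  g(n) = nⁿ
True

f(n) = 3ⁿ is O(3ⁿ), and g(n) = nⁿ is O(nⁿ).
Since O(3ⁿ) grows strictly slower than O(nⁿ), f(n) = o(g(n)) is true.
This means lim(n→∞) f(n)/g(n) = 0.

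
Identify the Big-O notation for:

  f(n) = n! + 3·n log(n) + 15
O(n!)

The dominant term in n! + 3·n log(n) + 15 is n!, which is Θ(n!).
Lower-order terms (3·n log(n), 15) are asymptotically negligible.
Constants are absorbed, so the tightest bound is O(n!).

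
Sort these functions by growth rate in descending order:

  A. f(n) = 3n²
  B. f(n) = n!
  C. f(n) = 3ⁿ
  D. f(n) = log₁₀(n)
B > C > A > D

Comparing growth rates:
B = n! is O(n!)
C = 3ⁿ is O(3ⁿ)
A = 3n² is O(n²)
D = log₁₀(n) is O(log n)

Therefore, the order from fastest to slowest is: B > C > A > D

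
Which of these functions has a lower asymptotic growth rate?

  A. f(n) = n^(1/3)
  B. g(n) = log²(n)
B

f(n) = n^(1/3) is O(n^(1/3)), while g(n) = log²(n) is O(log² n).
Since O(log² n) grows slower than O(n^(1/3)), g(n) is dominated.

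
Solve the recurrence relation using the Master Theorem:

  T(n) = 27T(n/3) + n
Θ(n³)

Master Theorem: a = 27, b = 3, f(n) = n.
Compute the critical exponent d = log₃(27) = 3.
Compare f(n) = Θ(n) against n^d:
  k = 1 < d = 3, so f(n) = O(n^(d-ε)) — Case 1.
  The recursion cost dominates: T(n) = Θ(n^d) = Θ(n³).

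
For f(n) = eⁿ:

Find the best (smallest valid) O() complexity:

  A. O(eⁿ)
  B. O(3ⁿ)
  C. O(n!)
A

f(n) = eⁿ is O(eⁿ).
All listed options are valid Big-O bounds (upper bounds),
but O(eⁿ) is the tightest (smallest valid bound).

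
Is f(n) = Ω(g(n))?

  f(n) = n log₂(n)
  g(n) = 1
True

f(n) = n log₂(n) is O(n log n), and g(n) = 1 is O(1).
Since O(n log n) grows at least as fast as O(1), f(n) = Ω(g(n)) is true.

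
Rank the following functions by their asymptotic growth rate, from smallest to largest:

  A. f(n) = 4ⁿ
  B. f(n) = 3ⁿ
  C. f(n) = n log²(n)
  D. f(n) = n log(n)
D < C < B < A

Comparing growth rates:
D = n log(n) is O(n log n)
C = n log²(n) is O(n log² n)
B = 3ⁿ is O(3ⁿ)
A = 4ⁿ is O(4ⁿ)

Therefore, the order from slowest to fastest is: D < C < B < A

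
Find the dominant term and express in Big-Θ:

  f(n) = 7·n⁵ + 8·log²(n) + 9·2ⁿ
Θ(2ⁿ)

Order the terms by growth rate: 8·log²(n) ≺ 7·n⁵ ≺ 9·2ⁿ.
The fastest-growing term 9·2ⁿ dominates as n → ∞; dropping its constant factor gives Θ(2ⁿ).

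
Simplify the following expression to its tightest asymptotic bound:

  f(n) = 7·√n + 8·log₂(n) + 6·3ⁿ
Θ(3ⁿ)

Order the terms by growth rate: 8·log₂(n) ≺ 7·√n ≺ 6·3ⁿ.
The fastest-growing term 6·3ⁿ dominates as n → ∞; dropping its constant factor gives Θ(3ⁿ).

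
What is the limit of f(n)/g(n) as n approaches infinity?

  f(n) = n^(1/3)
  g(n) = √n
0

Since n^(1/3) (O(n^(1/3))) grows slower than √n (O(√n)),
the ratio f(n)/g(n) → 0 as n → ∞.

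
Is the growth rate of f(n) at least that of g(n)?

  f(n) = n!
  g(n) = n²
True

f(n) = n! is O(n!), and g(n) = n² is O(n²).
Since O(n!) grows at least as fast as O(n²), f(n) = Ω(g(n)) is true.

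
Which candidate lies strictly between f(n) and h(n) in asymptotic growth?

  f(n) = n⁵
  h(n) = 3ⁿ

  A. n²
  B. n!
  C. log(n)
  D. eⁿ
D

We need g(n) with n⁵ = o(g(n)) and g(n) = o(3ⁿ), i.e. O(n⁵) ≺ g ≺ O(3ⁿ).
Check each option:
  A. n² — O(n²) does not grow strictly faster than f(n)
  B. n! — O(n!) does not grow strictly slower than h(n)
  C. log(n) — O(log n) does not grow strictly faster than f(n)
  D. eⁿ — O(eⁿ) is strictly between O(n⁵) and O(3ⁿ) ✓

Only option D (eⁿ) lies strictly between.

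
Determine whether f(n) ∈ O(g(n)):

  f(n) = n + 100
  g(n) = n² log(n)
True

f(n) = n + 100 is O(n), and g(n) = n² log(n) is O(n² log n).
Since O(n) ⊆ O(n² log n) (f grows no faster than g), f(n) = O(g(n)) is true.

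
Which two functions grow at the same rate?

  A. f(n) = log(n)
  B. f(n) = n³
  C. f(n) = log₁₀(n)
A and C

Examining each function:
  A. log(n) is O(log n)
  B. n³ is O(n³)
  C. log₁₀(n) is O(log n)

Functions A and C both have the same complexity class.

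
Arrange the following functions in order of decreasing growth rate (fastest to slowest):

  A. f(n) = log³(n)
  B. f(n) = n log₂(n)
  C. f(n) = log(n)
B > A > C

Comparing growth rates:
B = n log₂(n) is O(n log n)
A = log³(n) is O(log³ n)
C = log(n) is O(log n)

Therefore, the order from fastest to slowest is: B > A > C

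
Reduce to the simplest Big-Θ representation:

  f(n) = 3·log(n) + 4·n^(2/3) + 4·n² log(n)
Θ(n² log n)

Order the terms by growth rate: 3·log(n) ≺ 4·n^(2/3) ≺ 4·n² log(n).
The fastest-growing term 4·n² log(n) dominates as n → ∞; dropping its constant factor gives Θ(n² log n).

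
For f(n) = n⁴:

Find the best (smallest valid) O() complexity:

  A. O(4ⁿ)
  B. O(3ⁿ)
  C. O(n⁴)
C

f(n) = n⁴ is O(n⁴).
All listed options are valid Big-O bounds (upper bounds),
but O(n⁴) is the tightest (smallest valid bound).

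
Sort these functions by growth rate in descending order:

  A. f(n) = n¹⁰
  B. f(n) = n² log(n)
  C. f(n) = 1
A > B > C

Comparing growth rates:
A = n¹⁰ is O(n¹⁰)
B = n² log(n) is O(n² log n)
C = 1 is O(1)

Therefore, the order from fastest to slowest is: A > B > C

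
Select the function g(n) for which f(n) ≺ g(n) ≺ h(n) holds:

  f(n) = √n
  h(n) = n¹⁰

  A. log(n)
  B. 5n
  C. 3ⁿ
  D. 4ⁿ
B

We need g(n) with √n = o(g(n)) and g(n) = o(n¹⁰), i.e. O(√n) ≺ g ≺ O(n¹⁰).
Check each option:
  A. log(n) — O(log n) does not grow strictly faster than f(n)
  B. 5n — O(n) is strictly between O(√n) and O(n¹⁰) ✓
  C. 3ⁿ — O(3ⁿ) does not grow strictly slower than h(n)
  D. 4ⁿ — O(4ⁿ) does not grow strictly slower than h(n)

Only option B (5n) lies strictly between.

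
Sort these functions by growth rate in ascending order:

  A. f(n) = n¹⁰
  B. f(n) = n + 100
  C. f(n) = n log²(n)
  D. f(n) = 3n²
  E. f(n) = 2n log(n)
B < E < C < D < A

Comparing growth rates:
B = n + 100 is O(n)
E = 2n log(n) is O(n log n)
C = n log²(n) is O(n log² n)
D = 3n² is O(n²)
A = n¹⁰ is O(n¹⁰)

Therefore, the order from slowest to fastest is: B < E < C < D < A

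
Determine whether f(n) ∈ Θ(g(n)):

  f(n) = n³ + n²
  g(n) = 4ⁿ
False

f(n) = n³ + n² is O(n³), and g(n) = 4ⁿ is O(4ⁿ).
Since they have different growth rates, f(n) = Θ(g(n)) is false.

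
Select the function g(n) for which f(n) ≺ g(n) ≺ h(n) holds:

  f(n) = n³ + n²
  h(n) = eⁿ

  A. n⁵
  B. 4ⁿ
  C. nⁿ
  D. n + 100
A

We need g(n) with n³ + n² = o(g(n)) and g(n) = o(eⁿ), i.e. O(n³) ≺ g ≺ O(eⁿ).
Check each option:
  A. n⁵ — O(n⁵) is strictly between O(n³) and O(eⁿ) ✓
  B. 4ⁿ — O(4ⁿ) does not grow strictly slower than h(n)
  C. nⁿ — O(nⁿ) does not grow strictly slower than h(n)
  D. n + 100 — O(n) does not grow strictly faster than f(n)

Only option A (n⁵) lies strictly between.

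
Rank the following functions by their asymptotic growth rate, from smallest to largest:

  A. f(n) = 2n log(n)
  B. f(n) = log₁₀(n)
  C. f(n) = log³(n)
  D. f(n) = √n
B < C < D < A

Comparing growth rates:
B = log₁₀(n) is O(log n)
C = log³(n) is O(log³ n)
D = √n is O(√n)
A = 2n log(n) is O(n log n)

Therefore, the order from slowest to fastest is: B < C < D < A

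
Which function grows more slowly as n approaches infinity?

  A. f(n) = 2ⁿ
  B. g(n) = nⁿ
A

f(n) = 2ⁿ is O(2ⁿ), while g(n) = nⁿ is O(nⁿ).
Since O(2ⁿ) grows slower than O(nⁿ), f(n) is dominated.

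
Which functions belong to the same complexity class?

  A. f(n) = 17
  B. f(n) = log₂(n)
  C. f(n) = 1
A and C

Examining each function:
  A. 17 is O(1)
  B. log₂(n) is O(log n)
  C. 1 is O(1)

Functions A and C both have the same complexity class.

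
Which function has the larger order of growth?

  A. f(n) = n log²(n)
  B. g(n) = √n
A

f(n) = n log²(n) is O(n log² n), while g(n) = √n is O(√n).
Since O(n log² n) grows faster than O(√n), f(n) dominates.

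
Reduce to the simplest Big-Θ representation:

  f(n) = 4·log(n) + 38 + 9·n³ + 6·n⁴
Θ(n⁴)

Order the terms by growth rate: 38 ≺ 4·log(n) ≺ 9·n³ ≺ 6·n⁴.
The fastest-growing term 6·n⁴ dominates as n → ∞; dropping its constant factor gives Θ(n⁴).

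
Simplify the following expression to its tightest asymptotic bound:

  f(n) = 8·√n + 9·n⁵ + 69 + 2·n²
Θ(n⁵)

Order the terms by growth rate: 69 ≺ 8·√n ≺ 2·n² ≺ 9·n⁵.
The fastest-growing term 9·n⁵ dominates as n → ∞; dropping its constant factor gives Θ(n⁵).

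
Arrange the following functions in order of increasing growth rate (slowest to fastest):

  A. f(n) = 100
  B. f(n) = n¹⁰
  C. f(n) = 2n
A < C < B

Comparing growth rates:
A = 100 is O(1)
C = 2n is O(n)
B = n¹⁰ is O(n¹⁰)

Therefore, the order from slowest to fastest is: A < C < B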